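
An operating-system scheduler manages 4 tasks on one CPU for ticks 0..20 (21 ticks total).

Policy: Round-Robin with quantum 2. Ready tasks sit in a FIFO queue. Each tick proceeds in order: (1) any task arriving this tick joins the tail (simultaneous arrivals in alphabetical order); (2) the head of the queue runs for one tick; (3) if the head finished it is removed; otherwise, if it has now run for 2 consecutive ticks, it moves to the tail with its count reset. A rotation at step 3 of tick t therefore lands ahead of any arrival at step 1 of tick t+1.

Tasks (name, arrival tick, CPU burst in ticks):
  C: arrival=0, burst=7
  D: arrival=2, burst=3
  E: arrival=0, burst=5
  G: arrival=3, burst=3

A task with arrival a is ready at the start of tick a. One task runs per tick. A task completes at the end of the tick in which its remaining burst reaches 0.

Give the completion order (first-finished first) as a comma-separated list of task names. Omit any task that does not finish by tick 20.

completion order = D, G, E, C

t=0: queue=[C,E] q_used=0 → run C
t=1: queue=[C,E] q_used=1 → run C
t=2: queue=[E,C,D] q_used=0 → run E
t=3: queue=[E,C,D,G] q_used=1 → run E
t=4: queue=[C,D,G,E] q_used=0 → run C
t=5: queue=[C,D,G,E] q_used=1 → run C
t=6: queue=[D,G,E,C] q_used=0 → run D
t=7: queue=[D,G,E,C] q_used=1 → run D
t=8: queue=[G,E,C,D] q_used=0 → run G
t=9: queue=[G,E,C,D] q_used=1 → run G
t=10: queue=[E,C,D,G] q_used=0 → run E
t=11: queue=[E,C,D,G] q_used=1 → run E
t=12: queue=[C,D,G,E] q_used=0 → run C
t=13: queue=[C,D,G,E] q_used=1 → run C
t=14: queue=[D,G,E,C] q_used=0 → run D
t=15: queue=[G,E,C] q_used=0 → run G
t=16: queue=[E,C] q_used=0 → run E
t=17: queue=[C] q_used=0 → run C
t=18: (idle)
t=19: (idle)
t=20: (idle)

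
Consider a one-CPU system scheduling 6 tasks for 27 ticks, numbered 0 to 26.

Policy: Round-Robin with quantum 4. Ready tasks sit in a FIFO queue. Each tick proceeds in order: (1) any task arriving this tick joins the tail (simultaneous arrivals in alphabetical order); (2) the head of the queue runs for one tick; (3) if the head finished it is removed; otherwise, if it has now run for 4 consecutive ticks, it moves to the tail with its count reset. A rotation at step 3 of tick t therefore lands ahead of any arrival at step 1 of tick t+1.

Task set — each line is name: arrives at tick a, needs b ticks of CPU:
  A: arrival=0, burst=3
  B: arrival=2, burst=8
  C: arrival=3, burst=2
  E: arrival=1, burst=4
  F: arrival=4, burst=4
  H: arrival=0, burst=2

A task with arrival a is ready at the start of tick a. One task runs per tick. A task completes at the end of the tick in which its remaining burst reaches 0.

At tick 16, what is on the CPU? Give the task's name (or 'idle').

t=0: queue=[A,H] q_used=0 → run A
t=1: queue=[A,H,E] q_used=1 → run A
t=2: queue=[A,H,E,B] q_used=2 → run A
t=3: queue=[H,E,B,C] q_used=0 → run H
t=4: queue=[H,E,B,C,F] q_used=1 → run H
t=5: queue=[E,B,C,F] q_used=0 → run E
t=6: queue=[E,B,C,F] q_used=1 → run E
t=7: queue=[E,B,C,F] q_used=2 → run E
t=8: queue=[E,B,C,F] q_used=3 → run E
t=9: queue=[B,C,F] q_used=0 → run B
t=10: queue=[B,C,F] q_used=1 → run B
t=11: queue=[B,C,F] q_used=2 → run B
t=12: queue=[B,C,F] q_used=3 → run B
t=13: queue=[C,F,B] q_used=0 → run C
t=14: queue=[C,F,B] q_used=1 → run C
t=15: queue=[F,B] q_used=0 → run F
t=16: queue=[F,B] q_used=1 → run F
t=17: queue=[F,B] q_used=2 → run F
t=18: queue=[F,B] q_used=3 → run F
t=19: queue=[B] q_used=0 → run B
t=20: queue=[B] q_used=1 → run B
t=21: queue=[B] q_used=2 → run B
t=22: queue=[B] q_used=3 → run B
t=23: (idle)
t=24: (idle)
t=25: (idle)
t=26: (idle)

running at tick 16 = F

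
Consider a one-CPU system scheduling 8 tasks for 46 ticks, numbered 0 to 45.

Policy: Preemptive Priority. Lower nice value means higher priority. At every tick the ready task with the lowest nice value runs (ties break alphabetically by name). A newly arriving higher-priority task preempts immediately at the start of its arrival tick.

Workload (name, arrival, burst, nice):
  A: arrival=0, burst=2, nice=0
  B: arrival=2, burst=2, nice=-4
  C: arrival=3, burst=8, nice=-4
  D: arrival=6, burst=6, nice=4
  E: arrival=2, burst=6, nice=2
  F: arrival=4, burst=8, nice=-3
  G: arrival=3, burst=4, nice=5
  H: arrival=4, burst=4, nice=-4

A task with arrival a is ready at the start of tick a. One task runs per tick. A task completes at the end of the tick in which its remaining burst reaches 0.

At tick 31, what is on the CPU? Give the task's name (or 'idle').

t=0: ready={A} → run A
t=1: ready={A} → run A
t=2: ready={B,E} → run B
t=3: ready={B,C,E,G} → run B
t=4: ready={C,E,F,G,H} → run C
t=5: ready={C,E,F,G,H} → run C
t=6: ready={C,D,E,F,G,H} → run C
t=7: ready={C,D,E,F,G,H} → run C
t=8: ready={C,D,E,F,G,H} → run C
t=9: ready={C,D,E,F,G,H} → run C
t=10: ready={C,D,E,F,G,H} → run C
t=11: ready={C,D,E,F,G,H} → run C
t=12: ready={D,E,F,G,H} → run H
t=13: ready={D,E,F,G,H} → run H
t=14: ready={D,E,F,G,H} → run H
t=15: ready={D,E,F,G,H} → run H
t=16: ready={D,E,F,G} → run F
t=17: ready={D,E,F,G} → run F
t=18: ready={D,E,F,G} → run F
t=19: ready={D,E,F,G} → run F
t=20: ready={D,E,F,G} → run F
t=21: ready={D,E,F,G} → run F
t=22: ready={D,E,F,G} → run F
t=23: ready={D,E,F,G} → run F
t=24: ready={D,E,G} → run E
t=25: ready={D,E,G} → run E
t=26: ready={D,E,G} → run E
t=27: ready={D,E,G} → run E
t=28: ready={D,E,G} → run E
t=29: ready={D,E,G} → run E
t=30: ready={D,G} → run D
t=31: ready={D,G} → run D
t=32: ready={D,G} → run D
t=33: ready={D,G} → run D
t=34: ready={D,G} → run D
t=35: ready={D,G} → run D
t=36: ready={G} → run G
t=37: ready={G} → run G
t=38: ready={G} → run G
t=39: ready={G} → run G
t=40: (idle)
t=41: (idle)
t=42: (idle)
t=43: (idle)
t=44: (idle)
t=45: (idle)

running at tick 31 = D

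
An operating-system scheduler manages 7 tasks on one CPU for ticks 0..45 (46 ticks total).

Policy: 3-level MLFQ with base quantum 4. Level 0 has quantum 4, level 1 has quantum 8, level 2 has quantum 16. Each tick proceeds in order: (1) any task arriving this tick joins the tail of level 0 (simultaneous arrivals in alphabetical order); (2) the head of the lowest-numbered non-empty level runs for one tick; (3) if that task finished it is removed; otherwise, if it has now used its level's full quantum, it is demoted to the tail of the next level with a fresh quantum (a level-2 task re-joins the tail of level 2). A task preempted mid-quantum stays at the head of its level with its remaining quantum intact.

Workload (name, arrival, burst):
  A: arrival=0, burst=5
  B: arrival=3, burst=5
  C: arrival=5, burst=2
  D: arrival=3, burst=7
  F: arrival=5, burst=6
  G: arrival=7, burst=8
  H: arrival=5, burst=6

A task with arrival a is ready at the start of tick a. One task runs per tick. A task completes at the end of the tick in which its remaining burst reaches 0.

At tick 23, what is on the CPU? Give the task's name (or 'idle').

running at tick 23 = G

t=0: L0/L1/L2 = A/-/- → run A
t=1: L0/L1/L2 = A/-/- → run A
t=2: L0/L1/L2 = A/-/- → run A
t=3: L0/L1/L2 = ABD/-/- → run A
t=4: L0/L1/L2 = BD/A/- → run B
t=5: L0/L1/L2 = BDCFH/A/- → run B
t=6: L0/L1/L2 = BDCFH/A/- → run B
t=7: L0/L1/L2 = BDCFHG/A/- → run B
t=8: L0/L1/L2 = DCFHG/AB/- → run D
t=9: L0/L1/L2 = DCFHG/AB/- → run D
t=10: L0/L1/L2 = DCFHG/AB/- → run D
t=11: L0/L1/L2 = DCFHG/AB/- → run D
t=12: L0/L1/L2 = CFHG/ABD/- → run C
t=13: L0/L1/L2 = CFHG/ABD/- → run C
t=14: L0/L1/L2 = FHG/ABD/- → run F
t=15: L0/L1/L2 = FHG/ABD/- → run F
t=16: L0/L1/L2 = FHG/ABD/- → run F
t=17: L0/L1/L2 = FHG/ABD/- → run F
t=18: L0/L1/L2 = HG/ABDF/- → run H
t=19: L0/L1/L2 = HG/ABDF/- → run H
t=20: L0/L1/L2 = HG/ABDF/- → run H
t=21: L0/L1/L2 = HG/ABDF/- → run H
t=22: L0/L1/L2 = G/ABDFH/- → run G
t=23: L0/L1/L2 = G/ABDFH/- → run G
t=24: L0/L1/L2 = G/ABDFH/- → run G
t=25: L0/L1/L2 = G/ABDFH/- → run G
t=26: L0/L1/L2 = -/ABDFHG/- → run A
t=27: L0/L1/L2 = -/BDFHG/- → run B
t=28: L0/L1/L2 = -/DFHG/- → run D
t=29: L0/L1/L2 = -/DFHG/- → run D
t=30: L0/L1/L2 = -/DFHG/- → run D
t=31: L0/L1/L2 = -/FHG/- → run F
t=32: L0/L1/L2 = -/FHG/- → run F
t=33: L0/L1/L2 = -/HG/- → run H
t=34: L0/L1/L2 = -/HG/- → run H
t=35: L0/L1/L2 = -/G/- → run G
t=36: L0/L1/L2 = -/G/- → run G
t=37: L0/L1/L2 = -/G/- → run G
t=38: L0/L1/L2 = -/G/- → run G
t=39: (idle)
t=40: (idle)
t=41: (idle)
t=42: (idle)
t=43: (idle)
t=44: (idle)
t=45: (idle)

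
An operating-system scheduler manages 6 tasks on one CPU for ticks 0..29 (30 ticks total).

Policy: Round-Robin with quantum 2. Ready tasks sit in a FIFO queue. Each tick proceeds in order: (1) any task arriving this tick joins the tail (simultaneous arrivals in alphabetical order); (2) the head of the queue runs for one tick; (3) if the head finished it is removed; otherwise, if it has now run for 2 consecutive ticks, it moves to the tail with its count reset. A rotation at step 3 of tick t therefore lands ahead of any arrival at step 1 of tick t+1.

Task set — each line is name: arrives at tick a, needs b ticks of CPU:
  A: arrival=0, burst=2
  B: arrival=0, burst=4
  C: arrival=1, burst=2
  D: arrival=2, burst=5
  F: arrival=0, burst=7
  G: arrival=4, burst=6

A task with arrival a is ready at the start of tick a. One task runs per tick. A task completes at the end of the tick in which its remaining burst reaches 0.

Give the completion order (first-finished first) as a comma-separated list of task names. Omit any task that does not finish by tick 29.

completion order = A, C, B, D, G, F

t=0: queue=[A,B,F] q_used=0 → run A
t=1: queue=[A,B,F,C] q_used=1 → run A
t=2: queue=[B,F,C,D] q_used=0 → run B
t=3: queue=[B,F,C,D] q_used=1 → run B
t=4: queue=[F,C,D,B,G] q_used=0 → run F
t=5: queue=[F,C,D,B,G] q_used=1 → run F
t=6: queue=[C,D,B,G,F] q_used=0 → run C
t=7: queue=[C,D,B,G,F] q_used=1 → run C
t=8: queue=[D,B,G,F] q_used=0 → run D
t=9: queue=[D,B,G,F] q_used=1 → run D
t=10: queue=[B,G,F,D] q_used=0 → run B
t=11: queue=[B,G,F,D] q_used=1 → run B
t=12: queue=[G,F,D] q_used=0 → run G
t=13: queue=[G,F,D] q_used=1 → run G
t=14: queue=[F,D,G] q_used=0 → run F
t=15: queue=[F,D,G] q_used=1 → run F
t=16: queue=[D,G,F] q_used=0 → run D
t=17: queue=[D,G,F] q_used=1 → run D
t=18: queue=[G,F,D] q_used=0 → run G
t=19: queue=[G,F,D] q_used=1 → run G
t=20: queue=[F,D,G] q_used=0 → run F
t=21: queue=[F,D,G] q_used=1 → run F
t=22: queue=[D,G,F] q_used=0 → run D
t=23: queue=[G,F] q_used=0 → run G
t=24: queue=[G,F] q_used=1 → run G
t=25: queue=[F] q_used=0 → run F
t=26: (idle)
t=27: (idle)
t=28: (idle)
t=29: (idle)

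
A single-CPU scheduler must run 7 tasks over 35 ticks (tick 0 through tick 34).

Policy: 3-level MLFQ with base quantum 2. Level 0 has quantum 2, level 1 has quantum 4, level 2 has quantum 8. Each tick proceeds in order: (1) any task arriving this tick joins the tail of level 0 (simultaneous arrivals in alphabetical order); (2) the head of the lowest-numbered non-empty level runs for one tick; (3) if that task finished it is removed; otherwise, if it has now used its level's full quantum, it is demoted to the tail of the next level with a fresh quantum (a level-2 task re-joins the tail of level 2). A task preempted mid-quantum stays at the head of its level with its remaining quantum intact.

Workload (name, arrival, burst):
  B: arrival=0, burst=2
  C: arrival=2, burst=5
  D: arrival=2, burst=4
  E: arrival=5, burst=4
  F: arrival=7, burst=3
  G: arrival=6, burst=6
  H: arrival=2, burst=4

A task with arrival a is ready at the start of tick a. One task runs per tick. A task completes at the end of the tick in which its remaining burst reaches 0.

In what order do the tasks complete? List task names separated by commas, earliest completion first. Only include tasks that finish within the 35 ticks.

t=0: L0/L1/L2 = B/-/- → run B
t=1: L0/L1/L2 = B/-/- → run B
t=2: L0/L1/L2 = CDH/-/- → run C
t=3: L0/L1/L2 = CDH/-/- → run C
t=4: L0/L1/L2 = DH/C/- → run D
t=5: L0/L1/L2 = DHE/C/- → run D
t=6: L0/L1/L2 = HEG/CD/- → run H
t=7: L0/L1/L2 = HEGF/CD/- → run H
t=8: L0/L1/L2 = EGF/CDH/- → run E
t=9: L0/L1/L2 = EGF/CDH/- → run E
t=10: L0/L1/L2 = GF/CDHE/- → run G
t=11: L0/L1/L2 = GF/CDHE/- → run G
t=12: L0/L1/L2 = F/CDHEG/- → run F
t=13: L0/L1/L2 = F/CDHEG/- → run F
t=14: L0/L1/L2 = -/CDHEGF/- → run C
t=15: L0/L1/L2 = -/CDHEGF/- → run C
t=16: L0/L1/L2 = -/CDHEGF/- → run C
t=17: L0/L1/L2 = -/DHEGF/- → run D
t=18: L0/L1/L2 = -/DHEGF/- → run D
t=19: L0/L1/L2 = -/HEGF/- → run H
t=20: L0/L1/L2 = -/HEGF/- → run H
t=21: L0/L1/L2 = -/EGF/- → run E
t=22: L0/L1/L2 = -/EGF/- → run E
t=23: L0/L1/L2 = -/GF/- → run G
t=24: L0/L1/L2 = -/GF/- → run G
t=25: L0/L1/L2 = -/GF/- → run G
t=26: L0/L1/L2 = -/GF/- → run G
t=27: L0/L1/L2 = -/F/- → run F
t=28: (idle)
t=29: (idle)
t=30: (idle)
t=31: (idle)
t=32: (idle)
t=33: (idle)
t=34: (idle)

completion order = B, C, D, H, E, G, F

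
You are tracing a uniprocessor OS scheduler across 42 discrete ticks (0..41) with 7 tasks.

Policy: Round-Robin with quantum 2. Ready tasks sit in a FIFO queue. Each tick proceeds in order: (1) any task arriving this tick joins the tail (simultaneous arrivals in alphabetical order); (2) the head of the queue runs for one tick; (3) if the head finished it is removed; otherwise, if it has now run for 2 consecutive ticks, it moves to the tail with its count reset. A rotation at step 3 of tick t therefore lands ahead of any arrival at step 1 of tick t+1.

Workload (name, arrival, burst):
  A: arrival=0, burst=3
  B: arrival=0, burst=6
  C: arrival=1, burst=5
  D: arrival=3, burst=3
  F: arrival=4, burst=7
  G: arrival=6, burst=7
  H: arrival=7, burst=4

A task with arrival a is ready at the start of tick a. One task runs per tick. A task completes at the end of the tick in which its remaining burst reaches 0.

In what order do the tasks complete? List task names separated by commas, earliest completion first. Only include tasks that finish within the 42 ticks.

t=0: queue=[A,B] q_used=0 → run A
t=1: queue=[A,B,C] q_used=1 → run A
t=2: queue=[B,C,A] q_used=0 → run B
t=3: queue=[B,C,A,D] q_used=1 → run B
t=4: queue=[C,A,D,B,F] q_used=0 → run C
t=5: queue=[C,A,D,B,F] q_used=1 → run C
t=6: queue=[A,D,B,F,C,G] q_used=0 → run A
t=7: queue=[D,B,F,C,G,H] q_used=0 → run D
t=8: queue=[D,B,F,C,G,H] q_used=1 → run D
t=9: queue=[B,F,C,G,H,D] q_used=0 → run B
t=10: queue=[B,F,C,G,H,D] q_used=1 → run B
t=11: queue=[F,C,G,H,D,B] q_used=0 → run F
t=12: queue=[F,C,G,H,D,B] q_used=1 → run F
t=13: queue=[C,G,H,D,B,F] q_used=0 → run C
t=14: queue=[C,G,H,D,B,F] q_used=1 → run C
t=15: queue=[G,H,D,B,F,C] q_used=0 → run G
t=16: queue=[G,H,D,B,F,C] q_used=1 → run G
t=17: queue=[H,D,B,F,C,G] q_used=0 → run H
t=18: queue=[H,D,B,F,C,G] q_used=1 → run H
t=19: queue=[D,B,F,C,G,H] q_used=0 → run D
t=20: queue=[B,F,C,G,H] q_used=0 → run B
t=21: queue=[B,F,C,G,H] q_used=1 → run B
t=22: queue=[F,C,G,H] q_used=0 → run F
t=23: queue=[F,C,G,H] q_used=1 → run F
t=24: queue=[C,G,H,F] q_used=0 → run C
t=25: queue=[G,H,F] q_used=0 → run G
t=26: queue=[G,H,F] q_used=1 → run G
t=27: queue=[H,F,G] q_used=0 → run H
t=28: queue=[H,F,G] q_used=1 → run H
t=29: queue=[F,G] q_used=0 → run F
t=30: queue=[F,G] q_used=1 → run F
t=31: queue=[G,F] q_used=0 → run G
t=32: queue=[G,F] q_used=1 → run G
t=33: queue=[F,G] q_used=0 → run F
t=34: queue=[G] q_used=0 → run G
t=35: (idle)
t=36: (idle)
t=37: (idle)
t=38: (idle)
t=39: (idle)
t=40: (idle)
t=41: (idle)

completion order = A, D, B, C, H, F, G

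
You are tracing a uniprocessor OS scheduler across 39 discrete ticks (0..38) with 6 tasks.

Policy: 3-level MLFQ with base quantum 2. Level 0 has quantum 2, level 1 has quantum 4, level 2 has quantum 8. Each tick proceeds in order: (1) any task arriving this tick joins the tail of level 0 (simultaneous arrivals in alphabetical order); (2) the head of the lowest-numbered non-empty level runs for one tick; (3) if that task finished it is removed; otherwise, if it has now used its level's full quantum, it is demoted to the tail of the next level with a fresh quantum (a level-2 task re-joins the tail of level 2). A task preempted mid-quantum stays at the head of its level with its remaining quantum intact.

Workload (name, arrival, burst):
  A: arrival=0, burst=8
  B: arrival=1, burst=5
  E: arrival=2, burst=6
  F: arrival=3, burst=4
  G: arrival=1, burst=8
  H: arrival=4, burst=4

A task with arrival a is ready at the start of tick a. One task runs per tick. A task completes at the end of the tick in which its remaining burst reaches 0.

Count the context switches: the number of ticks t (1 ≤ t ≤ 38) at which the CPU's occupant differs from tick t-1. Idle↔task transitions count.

context switches = 14

t=0: L0/L1/L2 = A/-/- → run A
t=1: L0/L1/L2 = ABG/-/- → run A
t=2: L0/L1/L2 = BGE/A/- → run B
t=3: L0/L1/L2 = BGEF/A/- → run B
t=4: L0/L1/L2 = GEFH/AB/- → run G
t=5: L0/L1/L2 = GEFH/AB/- → run G
t=6: L0/L1/L2 = EFH/ABG/- → run E
t=7: L0/L1/L2 = EFH/ABG/- → run E
t=8: L0/L1/L2 = FH/ABGE/- → run F
t=9: L0/L1/L2 = FH/ABGE/- → run F
t=10: L0/L1/L2 = H/ABGEF/- → run H
t=11: L0/L1/L2 = H/ABGEF/- → run H
t=12: L0/L1/L2 = -/ABGEFH/- → run A
t=13: L0/L1/L2 = -/ABGEFH/- → run A
t=14: L0/L1/L2 = -/ABGEFH/- → run A
t=15: L0/L1/L2 = -/ABGEFH/- → run A
t=16: L0/L1/L2 = -/BGEFH/A → run B
t=17: L0/L1/L2 = -/BGEFH/A → run B
t=18: L0/L1/L2 = -/BGEFH/A → run B
t=19: L0/L1/L2 = -/GEFH/A → run G
t=20: L0/L1/L2 = -/GEFH/A → run G
t=21: L0/L1/L2 = -/GEFH/A → run G
t=22: L0/L1/L2 = -/GEFH/A → run G
t=23: L0/L1/L2 = -/EFH/AG → run E
t=24: L0/L1/L2 = -/EFH/AG → run E
t=25: L0/L1/L2 = -/EFH/AG → run E
t=26: L0/L1/L2 = -/EFH/AG → run E
t=27: L0/L1/L2 = -/FH/AG → run F
t=28: L0/L1/L2 = -/FH/AG → run F
t=29: L0/L1/L2 = -/H/AG → run H
t=30: L0/L1/L2 = -/H/AG → run H
t=31: L0/L1/L2 = -/-/AG → run A
t=32: L0/L1/L2 = -/-/AG → run A
t=33: L0/L1/L2 = -/-/G → run G
t=34: L0/L1/L2 = -/-/G → run G
t=35: (idle)
t=36: (idle)
t=37: (idle)
t=38: (idle)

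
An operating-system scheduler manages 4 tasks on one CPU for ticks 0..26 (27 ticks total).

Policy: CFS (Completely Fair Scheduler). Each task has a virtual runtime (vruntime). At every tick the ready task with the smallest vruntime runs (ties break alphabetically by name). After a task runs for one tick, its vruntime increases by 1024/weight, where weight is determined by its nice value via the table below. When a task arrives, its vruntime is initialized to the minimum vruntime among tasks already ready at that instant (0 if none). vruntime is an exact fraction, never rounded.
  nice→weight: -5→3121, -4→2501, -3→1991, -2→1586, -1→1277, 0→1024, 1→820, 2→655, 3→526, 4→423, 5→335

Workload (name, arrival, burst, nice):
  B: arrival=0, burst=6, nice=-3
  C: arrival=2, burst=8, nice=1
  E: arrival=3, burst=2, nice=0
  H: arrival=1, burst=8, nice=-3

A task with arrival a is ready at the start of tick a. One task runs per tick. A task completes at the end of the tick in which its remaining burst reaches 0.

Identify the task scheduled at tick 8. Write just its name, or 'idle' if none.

t=0: vr[B=0] → run B
t=1: vr[B=1024/1991 H=1024/1991] → run B
t=2: vr[B=2048/1991 C=1024/1991 H=1024/1991] → run C
t=3: vr[B=2048/1991 C=719616/408155 E=1024/1991 H=1024/1991] → run E
t=4: vr[B=2048/1991 C=719616/408155 E=3015/1991 H=1024/1991] → run H
t=5: vr[B=2048/1991 C=719616/408155 E=3015/1991 H=2048/1991] → run B
t=6: vr[B=3072/1991 C=719616/408155 E=3015/1991 H=2048/1991] → run H
t=7: vr[B=3072/1991 C=719616/408155 E=3015/1991 H=3072/1991] → run E
t=8: vr[B=3072/1991 C=719616/408155 H=3072/1991] → run B
t=9: vr[B=4096/1991 C=719616/408155 H=3072/1991] → run H
t=10: vr[B=4096/1991 C=719616/408155 H=4096/1991] → run C
t=11: vr[B=4096/1991 C=1229312/408155 H=4096/1991] → run B
t=12: vr[B=5120/1991 C=1229312/408155 H=4096/1991] → run H
t=13: vr[B=5120/1991 C=1229312/408155 H=5120/1991] → run B
t=14: vr[C=1229312/408155 H=5120/1991] → run H
t=15: vr[C=1229312/408155 H=6144/1991] → run C
t=16: vr[C=1739008/408155 H=6144/1991] → run H
t=17: vr[C=1739008/408155 H=7168/1991] → run H
t=18: vr[C=1739008/408155 H=8192/1991] → run H
t=19: vr[C=1739008/408155] → run C
t=20: vr[C=2248704/408155] → run C
t=21: vr[C=551680/81631] → run C
t=22: vr[C=3268096/408155] → run C
t=23: vr[C=3777792/408155] → run C
t=24: (idle)
t=25: (idle)
t=26: (idle)

running at tick 8 = B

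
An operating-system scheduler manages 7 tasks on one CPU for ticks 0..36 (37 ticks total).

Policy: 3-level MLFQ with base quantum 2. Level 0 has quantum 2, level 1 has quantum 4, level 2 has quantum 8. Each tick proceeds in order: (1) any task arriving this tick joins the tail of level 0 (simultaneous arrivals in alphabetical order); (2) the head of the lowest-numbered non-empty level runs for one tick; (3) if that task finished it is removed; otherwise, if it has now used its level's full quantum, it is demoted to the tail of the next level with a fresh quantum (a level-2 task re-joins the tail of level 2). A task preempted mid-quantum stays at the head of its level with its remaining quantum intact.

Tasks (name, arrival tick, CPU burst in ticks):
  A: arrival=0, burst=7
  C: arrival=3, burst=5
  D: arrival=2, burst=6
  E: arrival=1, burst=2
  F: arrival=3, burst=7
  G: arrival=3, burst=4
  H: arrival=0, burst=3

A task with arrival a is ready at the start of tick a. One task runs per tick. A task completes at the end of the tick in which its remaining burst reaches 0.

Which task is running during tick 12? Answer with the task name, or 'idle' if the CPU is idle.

running at tick 12 = G

t=0: L0/L1/L2 = AH/-/- → run A
t=1: L0/L1/L2 = AHE/-/- → run A
t=2: L0/L1/L2 = HED/A/- → run H
t=3: L0/L1/L2 = HEDCFG/A/- → run H
t=4: L0/L1/L2 = EDCFG/AH/- → run E
t=5: L0/L1/L2 = EDCFG/AH/- → run E
t=6: L0/L1/L2 = DCFG/AH/- → run D
t=7: L0/L1/L2 = DCFG/AH/- → run D
t=8: L0/L1/L2 = CFG/AHD/- → run C
t=9: L0/L1/L2 = CFG/AHD/- → run C
t=10: L0/L1/L2 = FG/AHDC/- → run F
t=11: L0/L1/L2 = FG/AHDC/- → run F
t=12: L0/L1/L2 = G/AHDCF/- → run G
t=13: L0/L1/L2 = G/AHDCF/- → run G
t=14: L0/L1/L2 = -/AHDCFG/- → run A
t=15: L0/L1/L2 = -/AHDCFG/- → run A
t=16: L0/L1/L2 = -/AHDCFG/- → run A
t=17: L0/L1/L2 = -/AHDCFG/- → run A
t=18: L0/L1/L2 = -/HDCFG/A → run H
t=19: L0/L1/L2 = -/DCFG/A → run D
t=20: L0/L1/L2 = -/DCFG/A → run D
t=21: L0/L1/L2 = -/DCFG/A → run D
t=22: L0/L1/L2 = -/DCFG/A → run D
t=23: L0/L1/L2 = -/CFG/A → run C
t=24: L0/L1/L2 = -/CFG/A → run C
t=25: L0/L1/L2 = -/CFG/A → run C
t=26: L0/L1/L2 = -/FG/A → run F
t=27: L0/L1/L2 = -/FG/A → run F
t=28: L0/L1/L2 = -/FG/A → run F
t=29: L0/L1/L2 = -/FG/A → run F
t=30: L0/L1/L2 = -/G/AF → run G
t=31: L0/L1/L2 = -/G/AF → run G
t=32: L0/L1/L2 = -/-/AF → run A
t=33: L0/L1/L2 = -/-/F → run F
t=34: (idle)
t=35: (idle)
t=36: (idle)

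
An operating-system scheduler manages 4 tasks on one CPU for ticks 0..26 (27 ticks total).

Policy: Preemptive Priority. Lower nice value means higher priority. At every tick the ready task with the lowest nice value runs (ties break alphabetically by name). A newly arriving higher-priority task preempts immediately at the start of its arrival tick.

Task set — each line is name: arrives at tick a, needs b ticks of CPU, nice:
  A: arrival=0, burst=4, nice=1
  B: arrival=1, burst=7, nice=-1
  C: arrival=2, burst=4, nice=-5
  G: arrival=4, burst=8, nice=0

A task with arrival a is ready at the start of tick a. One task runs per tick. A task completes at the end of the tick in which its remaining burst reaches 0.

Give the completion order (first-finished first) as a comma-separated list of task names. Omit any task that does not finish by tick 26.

t=0: ready={A} → run A
t=1: ready={A,B} → run B
t=2: ready={A,B,C} → run C
t=3: ready={A,B,C} → run C
t=4: ready={A,B,C,G} → run C
t=5: ready={A,B,C,G} → run C
t=6: ready={A,B,G} → run B
t=7: ready={A,B,G} → run B
t=8: ready={A,B,G} → run B
t=9: ready={A,B,G} → run B
t=10: ready={A,B,G} → run B
t=11: ready={A,B,G} → run B
t=12: ready={A,G} → run G
t=13: ready={A,G} → run G
t=14: ready={A,G} → run G
t=15: ready={A,G} → run G
t=16: ready={A,G} → run G
t=17: ready={A,G} → run G
t=18: ready={A,G} → run G
t=19: ready={A,G} → run G
t=20: ready={A} → run A
t=21: ready={A} → run A
t=22: ready={A} → run A
t=23: (idle)
t=24: (idle)
t=25: (idle)
t=26: (idle)

completion order = C, B, G, A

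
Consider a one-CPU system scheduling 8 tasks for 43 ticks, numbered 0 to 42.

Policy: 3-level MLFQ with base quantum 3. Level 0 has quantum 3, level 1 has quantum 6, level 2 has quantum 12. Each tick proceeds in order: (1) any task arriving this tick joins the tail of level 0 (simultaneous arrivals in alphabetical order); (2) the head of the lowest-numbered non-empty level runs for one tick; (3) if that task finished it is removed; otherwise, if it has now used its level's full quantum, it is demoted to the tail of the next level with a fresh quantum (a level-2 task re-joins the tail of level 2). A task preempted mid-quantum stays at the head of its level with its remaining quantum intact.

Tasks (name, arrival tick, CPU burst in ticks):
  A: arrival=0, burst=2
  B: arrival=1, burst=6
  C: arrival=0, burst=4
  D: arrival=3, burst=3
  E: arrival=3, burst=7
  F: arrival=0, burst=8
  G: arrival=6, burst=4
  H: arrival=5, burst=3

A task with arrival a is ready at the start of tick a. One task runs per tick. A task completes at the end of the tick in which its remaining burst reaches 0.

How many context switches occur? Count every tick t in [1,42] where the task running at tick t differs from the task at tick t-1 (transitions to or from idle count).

t=0: L0/L1/L2 = ACF/-/- → run A
t=1: L0/L1/L2 = ACFB/-/- → run A
t=2: L0/L1/L2 = CFB/-/- → run C
t=3: L0/L1/L2 = CFBDE/-/- → run C
t=4: L0/L1/L2 = CFBDE/-/- → run C
t=5: L0/L1/L2 = FBDEH/C/- → run F
t=6: L0/L1/L2 = FBDEHG/C/- → run F
t=7: L0/L1/L2 = FBDEHG/C/- → run F
t=8: L0/L1/L2 = BDEHG/CF/- → run B
t=9: L0/L1/L2 = BDEHG/CF/- → run B
t=10: L0/L1/L2 = BDEHG/CF/- → run B
t=11: L0/L1/L2 = DEHG/CFB/- → run D
t=12: L0/L1/L2 = DEHG/CFB/- → run D
t=13: L0/L1/L2 = DEHG/CFB/- → run D
t=14: L0/L1/L2 = EHG/CFB/- → run E
t=15: L0/L1/L2 = EHG/CFB/- → run E
t=16: L0/L1/L2 = EHG/CFB/- → run E
t=17: L0/L1/L2 = HG/CFBE/- → run H
t=18: L0/L1/L2 = HG/CFBE/- → run H
t=19: L0/L1/L2 = HG/CFBE/- → run H
t=20: L0/L1/L2 = G/CFBE/- → run G
t=21: L0/L1/L2 = G/CFBE/- → run G
t=22: L0/L1/L2 = G/CFBE/- → run G
t=23: L0/L1/L2 = -/CFBEG/- → run C
t=24: L0/L1/L2 = -/FBEG/- → run F
t=25: L0/L1/L2 = -/FBEG/- → run F
t=26: L0/L1/L2 = -/FBEG/- → run F
t=27: L0/L1/L2 = -/FBEG/- → run F
t=28: L0/L1/L2 = -/FBEG/- → run F
t=29: L0/L1/L2 = -/BEG/- → run B
t=30: L0/L1/L2 = -/BEG/- → run B
t=31: L0/L1/L2 = -/BEG/- → run B
t=32: L0/L1/L2 = -/EG/- → run E
t=33: L0/L1/L2 = -/EG/- → run E
t=34: L0/L1/L2 = -/EG/- → run E
t=35: L0/L1/L2 = -/EG/- → run E
t=36: L0/L1/L2 = -/G/- → run G
t=37: (idle)
t=38: (idle)
t=39: (idle)
t=40: (idle)
t=41: (idle)
t=42: (idle)

context switches = 13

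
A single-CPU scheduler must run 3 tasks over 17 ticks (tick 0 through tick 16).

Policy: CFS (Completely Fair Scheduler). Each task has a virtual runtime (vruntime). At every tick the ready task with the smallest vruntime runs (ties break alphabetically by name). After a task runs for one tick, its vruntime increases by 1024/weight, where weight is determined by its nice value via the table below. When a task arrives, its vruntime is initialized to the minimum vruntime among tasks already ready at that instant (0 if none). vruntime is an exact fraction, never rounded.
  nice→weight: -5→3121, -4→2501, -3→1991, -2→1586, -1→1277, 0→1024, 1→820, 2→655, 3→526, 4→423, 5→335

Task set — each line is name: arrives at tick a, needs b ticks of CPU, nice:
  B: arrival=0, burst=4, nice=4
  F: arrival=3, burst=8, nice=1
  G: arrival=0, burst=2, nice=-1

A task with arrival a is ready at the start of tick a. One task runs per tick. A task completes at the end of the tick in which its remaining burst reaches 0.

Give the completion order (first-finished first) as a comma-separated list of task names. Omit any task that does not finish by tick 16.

t=0: vr[B=0 G=0] → run B
t=1: vr[B=1024/423 G=0] → run G
t=2: vr[B=1024/423 G=1024/1277] → run G
t=3: vr[B=1024/423 F=1024/423] → run B
t=4: vr[B=2048/423 F=1024/423] → run F
t=5: vr[B=2048/423 F=318208/86715] → run F
t=6: vr[B=2048/423 F=426496/86715] → run B
t=7: vr[B=1024/141 F=426496/86715] → run F
t=8: vr[B=1024/141 F=534784/86715] → run F
t=9: vr[B=1024/141 F=643072/86715] → run B
t=10: vr[F=643072/86715] → run F
t=11: vr[F=150272/17343] → run F
t=12: vr[F=859648/86715] → run F
t=13: vr[F=967936/86715] → run F
t=14: (idle)
t=15: (idle)
t=16: (idle)

completion order = G, B, F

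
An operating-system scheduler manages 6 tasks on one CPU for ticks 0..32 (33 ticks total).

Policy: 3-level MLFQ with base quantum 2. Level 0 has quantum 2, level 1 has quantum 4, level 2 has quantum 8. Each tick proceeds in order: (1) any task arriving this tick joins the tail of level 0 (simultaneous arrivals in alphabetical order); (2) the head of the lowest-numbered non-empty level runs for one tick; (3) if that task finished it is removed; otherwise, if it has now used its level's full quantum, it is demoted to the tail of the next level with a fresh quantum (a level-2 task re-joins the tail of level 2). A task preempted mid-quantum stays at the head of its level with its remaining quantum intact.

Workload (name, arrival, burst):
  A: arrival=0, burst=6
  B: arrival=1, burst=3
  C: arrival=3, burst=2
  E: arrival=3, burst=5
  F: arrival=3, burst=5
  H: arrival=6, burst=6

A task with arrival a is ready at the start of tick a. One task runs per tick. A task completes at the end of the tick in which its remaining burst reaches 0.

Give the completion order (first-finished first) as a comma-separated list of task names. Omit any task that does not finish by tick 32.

completion order = C, A, B, E, F, H

t=0: L0/L1/L2 = A/-/- → run A
t=1: L0/L1/L2 = AB/-/- → run A
t=2: L0/L1/L2 = B/A/- → run B
t=3: L0/L1/L2 = BCEF/A/- → run B
t=4: L0/L1/L2 = CEF/AB/- → run C
t=5: L0/L1/L2 = CEF/AB/- → run C
t=6: L0/L1/L2 = EFH/AB/- → run E
t=7: L0/L1/L2 = EFH/AB/- → run E
t=8: L0/L1/L2 = FH/ABE/- → run F
t=9: L0/L1/L2 = FH/ABE/- → run F
t=10: L0/L1/L2 = H/ABEF/- → run H
t=11: L0/L1/L2 = H/ABEF/- → run H
t=12: L0/L1/L2 = -/ABEFH/- → run A
t=13: L0/L1/L2 = -/ABEFH/- → run A
t=14: L0/L1/L2 = -/ABEFH/- → run A
t=15: L0/L1/L2 = -/ABEFH/- → run A
t=16: L0/L1/L2 = -/BEFH/- → run B
t=17: L0/L1/L2 = -/EFH/- → run E
t=18: L0/L1/L2 = -/EFH/- → run E
t=19: L0/L1/L2 = -/EFH/- → run E
t=20: L0/L1/L2 = -/FH/- → run F
t=21: L0/L1/L2 = -/FH/- → run F
t=22: L0/L1/L2 = -/FH/- → run F
t=23: L0/L1/L2 = -/H/- → run H
t=24: L0/L1/L2 = -/H/- → run H
t=25: L0/L1/L2 = -/H/- → run H
t=26: L0/L1/L2 = -/H/- → run H
t=27: (idle)
t=28: (idle)
t=29: (idle)
t=30: (idle)
t=31: (idle)
t=32: (idle)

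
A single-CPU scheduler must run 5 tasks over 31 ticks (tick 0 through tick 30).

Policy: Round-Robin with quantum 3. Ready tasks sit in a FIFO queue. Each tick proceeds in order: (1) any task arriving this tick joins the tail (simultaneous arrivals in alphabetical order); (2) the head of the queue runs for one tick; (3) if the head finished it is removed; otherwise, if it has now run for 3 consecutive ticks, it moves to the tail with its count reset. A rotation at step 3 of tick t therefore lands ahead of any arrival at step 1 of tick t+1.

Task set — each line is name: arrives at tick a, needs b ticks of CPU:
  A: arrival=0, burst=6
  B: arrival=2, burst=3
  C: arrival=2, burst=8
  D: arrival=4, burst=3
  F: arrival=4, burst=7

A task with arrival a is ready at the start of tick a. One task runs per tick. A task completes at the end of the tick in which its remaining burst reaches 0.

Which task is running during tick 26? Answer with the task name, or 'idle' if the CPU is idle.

running at tick 26 = F

t=0: queue=[A] q_used=0 → run A
t=1: queue=[A] q_used=1 → run A
t=2: queue=[A,B,C] q_used=2 → run A
t=3: queue=[B,C,A] q_used=0 → run B
t=4: queue=[B,C,A,D,F] q_used=1 → run B
t=5: queue=[B,C,A,D,F] q_used=2 → run B
t=6: queue=[C,A,D,F] q_used=0 → run C
t=7: queue=[C,A,D,F] q_used=1 → run C
t=8: queue=[C,A,D,F] q_used=2 → run C
t=9: queue=[A,D,F,C] q_used=0 → run A
t=10: queue=[A,D,F,C] q_used=1 → run A
t=11: queue=[A,D,F,C] q_used=2 → run A
t=12: queue=[D,F,C] q_used=0 → run D
t=13: queue=[D,F,C] q_used=1 → run D
t=14: queue=[D,F,C] q_used=2 → run D
t=15: queue=[F,C] q_used=0 → run F
t=16: queue=[F,C] q_used=1 → run F
t=17: queue=[F,C] q_used=2 → run F
t=18: queue=[C,F] q_used=0 → run C
t=19: queue=[C,F] q_used=1 → run C
t=20: queue=[C,F] q_used=2 → run C
t=21: queue=[F,C] q_used=0 → run F
t=22: queue=[F,C] q_used=1 → run F
t=23: queue=[F,C] q_used=2 → run F
t=24: queue=[C,F] q_used=0 → run C
t=25: queue=[C,F] q_used=1 → run C
t=26: queue=[F] q_used=0 → run F
t=27: (idle)
t=28: (idle)
t=29: (idle)
t=30: (idle)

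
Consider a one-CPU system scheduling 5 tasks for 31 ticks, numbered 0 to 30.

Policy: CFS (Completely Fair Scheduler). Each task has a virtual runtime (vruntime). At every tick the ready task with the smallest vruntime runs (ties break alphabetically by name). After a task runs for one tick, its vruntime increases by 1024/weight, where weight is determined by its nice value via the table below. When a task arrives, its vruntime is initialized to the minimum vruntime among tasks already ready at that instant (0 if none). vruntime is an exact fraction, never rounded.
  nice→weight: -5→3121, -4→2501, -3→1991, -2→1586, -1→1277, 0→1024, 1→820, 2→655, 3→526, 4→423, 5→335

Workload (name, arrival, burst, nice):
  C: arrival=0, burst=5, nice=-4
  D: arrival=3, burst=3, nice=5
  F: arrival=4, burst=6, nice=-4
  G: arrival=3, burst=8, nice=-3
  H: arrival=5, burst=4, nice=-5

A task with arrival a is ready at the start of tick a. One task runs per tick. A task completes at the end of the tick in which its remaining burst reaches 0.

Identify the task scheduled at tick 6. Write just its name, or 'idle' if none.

t=0: vr[C=0] → run C
t=1: vr[C=1024/2501] → run C
t=2: vr[C=2048/2501] → run C
t=3: vr[C=3072/2501 D=3072/2501 G=3072/2501] → run C
t=4: vr[C=4096/2501 D=3072/2501 F=3072/2501 G=3072/2501] → run D
t=5: vr[C=4096/2501 D=3590144/837835 F=3072/2501 G=3072/2501 H=3072/2501] → run F
t=6: vr[C=4096/2501 D=3590144/837835 F=4096/2501 G=3072/2501 H=3072/2501] → run G
t=7: vr[C=4096/2501 D=3590144/837835 F=4096/2501 G=8677376/4979491 H=3072/2501] → run H
t=8: vr[C=4096/2501 D=3590144/837835 F=4096/2501 G=8677376/4979491 H=12148736/7805621] → run H
t=9: vr[C=4096/2501 D=3590144/837835 F=4096/2501 G=8677376/4979491 H=14709760/7805621] → run C
t=10: vr[D=3590144/837835 F=4096/2501 G=8677376/4979491 H=14709760/7805621] → run F
t=11: vr[D=3590144/837835 F=5120/2501 G=8677376/4979491 H=14709760/7805621] → run G
t=12: vr[D=3590144/837835 F=5120/2501 G=11238400/4979491 H=14709760/7805621] → run H
t=13: vr[D=3590144/837835 F=5120/2501 G=11238400/4979491 H=17270784/7805621] → run F
t=14: vr[D=3590144/837835 F=6144/2501 G=11238400/4979491 H=17270784/7805621] → run H
t=15: vr[D=3590144/837835 F=6144/2501 G=11238400/4979491] → run G
t=16: vr[D=3590144/837835 F=6144/2501 G=13799424/4979491] → run F
t=17: vr[D=3590144/837835 F=7168/2501 G=13799424/4979491] → run G
t=18: vr[D=3590144/837835 F=7168/2501 G=16360448/4979491] → run F
t=19: vr[D=3590144/837835 F=8192/2501 G=16360448/4979491] → run F
t=20: vr[D=3590144/837835 G=16360448/4979491] → run G
t=21: vr[D=3590144/837835 G=18921472/4979491] → run G
t=22: vr[D=3590144/837835 G=21482496/4979491] → run D
t=23: vr[D=6151168/837835 G=21482496/4979491] → run G
t=24: vr[D=6151168/837835 G=24043520/4979491] → run G
t=25: vr[D=6151168/837835] → run D
t=26: (idle)
t=27: (idle)
t=28: (idle)
t=29: (idle)
t=30: (idle)

running at tick 6 = G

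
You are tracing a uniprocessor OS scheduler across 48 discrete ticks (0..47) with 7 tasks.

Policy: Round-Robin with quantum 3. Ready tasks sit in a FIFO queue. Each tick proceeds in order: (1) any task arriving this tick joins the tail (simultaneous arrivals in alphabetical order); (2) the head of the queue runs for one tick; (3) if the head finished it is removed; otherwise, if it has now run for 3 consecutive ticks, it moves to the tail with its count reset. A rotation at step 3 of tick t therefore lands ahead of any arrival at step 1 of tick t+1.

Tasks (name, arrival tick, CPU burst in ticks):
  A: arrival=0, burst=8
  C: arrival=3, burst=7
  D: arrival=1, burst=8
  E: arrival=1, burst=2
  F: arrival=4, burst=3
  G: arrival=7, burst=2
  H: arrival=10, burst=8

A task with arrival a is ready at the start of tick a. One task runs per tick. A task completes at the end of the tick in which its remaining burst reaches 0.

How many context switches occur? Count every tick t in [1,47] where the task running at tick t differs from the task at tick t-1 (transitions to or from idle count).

context switches = 15

t=0: queue=[A] q_used=0 → run A
t=1: queue=[A,D,E] q_used=1 → run A
t=2: queue=[A,D,E] q_used=2 → run A
t=3: queue=[D,E,A,C] q_used=0 → run D
t=4: queue=[D,E,A,C,F] q_used=1 → run D
t=5: queue=[D,E,A,C,F] q_used=2 → run D
t=6: queue=[E,A,C,F,D] q_used=0 → run E
t=7: queue=[E,A,C,F,D,G] q_used=1 → run E
t=8: queue=[A,C,F,D,G] q_used=0 → run A
t=9: queue=[A,C,F,D,G] q_used=1 → run A
t=10: queue=[A,C,F,D,G,H] q_used=2 → run A
t=11: queue=[C,F,D,G,H,A] q_used=0 → run C
t=12: queue=[C,F,D,G,H,A] q_used=1 → run C
t=13: queue=[C,F,D,G,H,A] q_used=2 → run C
t=14: queue=[F,D,G,H,A,C] q_used=0 → run F
t=15: queue=[F,D,G,H,A,C] q_used=1 → run F
t=16: queue=[F,D,G,H,A,C] q_used=2 → run F
t=17: queue=[D,G,H,A,C] q_used=0 → run D
t=18: queue=[D,G,H,A,C] q_used=1 → run D
t=19: queue=[D,G,H,A,C] q_used=2 → run D
t=20: queue=[G,H,A,C,D] q_used=0 → run G
t=21: queue=[G,H,A,C,D] q_used=1 → run G
t=22: queue=[H,A,C,D] q_used=0 → run H
t=23: queue=[H,A,C,D] q_used=1 → run H
t=24: queue=[H,A,C,D] q_used=2 → run H
t=25: queue=[A,C,D,H] q_used=0 → run A
t=26: queue=[A,C,D,H] q_used=1 → run A
t=27: queue=[C,D,H] q_used=0 → run C
t=28: queue=[C,D,H] q_used=1 → run C
t=29: queue=[C,D,H] q_used=2 → run C
t=30: queue=[D,H,C] q_used=0 → run D
t=31: queue=[D,H,C] q_used=1 → run D
t=32: queue=[H,C] q_used=0 → run H
t=33: queue=[H,C] q_used=1 → run H
t=34: queue=[H,C] q_used=2 → run H
t=35: queue=[C,H] q_used=0 → run C
t=36: queue=[H] q_used=0 → run H
t=37: queue=[H] q_used=1 → run H
t=38: (idle)
t=39: (idle)
t=40: (idle)
t=41: (idle)
t=42: (idle)
t=43: (idle)
t=44: (idle)
t=45: (idle)
t=46: (idle)
t=47: (idle)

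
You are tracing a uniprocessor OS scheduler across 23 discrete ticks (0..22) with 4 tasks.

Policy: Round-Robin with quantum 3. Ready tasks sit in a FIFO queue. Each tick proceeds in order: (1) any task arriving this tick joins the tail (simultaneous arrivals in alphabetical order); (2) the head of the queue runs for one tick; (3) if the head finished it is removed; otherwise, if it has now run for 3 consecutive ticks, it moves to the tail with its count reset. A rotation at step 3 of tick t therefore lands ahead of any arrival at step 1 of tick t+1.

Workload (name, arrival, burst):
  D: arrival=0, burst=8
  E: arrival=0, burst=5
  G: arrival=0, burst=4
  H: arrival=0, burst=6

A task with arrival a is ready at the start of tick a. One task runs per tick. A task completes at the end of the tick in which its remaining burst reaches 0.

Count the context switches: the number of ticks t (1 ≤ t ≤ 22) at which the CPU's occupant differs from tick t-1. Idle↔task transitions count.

context switches = 8

t=0: queue=[D,E,G,H] q_used=0 → run D
t=1: queue=[D,E,G,H] q_used=1 → run D
t=2: queue=[D,E,G,H] q_used=2 → run D
t=3: queue=[E,G,H,D] q_used=0 → run E
t=4: queue=[E,G,H,D] q_used=1 → run E
t=5: queue=[E,G,H,D] q_used=2 → run E
t=6: queue=[G,H,D,E] q_used=0 → run G
t=7: queue=[G,H,D,E] q_used=1 → run G
t=8: queue=[G,H,D,E] q_used=2 → run G
t=9: queue=[H,D,E,G] q_used=0 → run H
t=10: queue=[H,D,E,G] q_used=1 → run H
t=11: queue=[H,D,E,G] q_used=2 → run H
t=12: queue=[D,E,G,H] q_used=0 → run D
t=13: queue=[D,E,G,H] q_used=1 → run D
t=14: queue=[D,E,G,H] q_used=2 → run D
t=15: queue=[E,G,H,D] q_used=0 → run E
t=16: queue=[E,G,H,D] q_used=1 → run E
t=17: queue=[G,H,D] q_used=0 → run G
t=18: queue=[H,D] q_used=0 → run H
t=19: queue=[H,D] q_used=1 → run H
t=20: queue=[H,D] q_used=2 → run H
t=21: queue=[D] q_used=0 → run D
t=22: queue=[D] q_used=1 → run D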